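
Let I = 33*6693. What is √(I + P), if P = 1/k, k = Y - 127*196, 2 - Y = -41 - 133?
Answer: √33731149896337/12358 ≈ 469.97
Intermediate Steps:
I = 220869
Y = 176 (Y = 2 - (-41 - 133) = 2 - 1*(-174) = 2 + 174 = 176)
k = -24716 (k = 176 - 127*196 = 176 - 24892 = -24716)
P = -1/24716 (P = 1/(-24716) = -1/24716 ≈ -4.0460e-5)
√(I + P) = √(220869 - 1/24716) = √(5458998203/24716) = √33731149896337/12358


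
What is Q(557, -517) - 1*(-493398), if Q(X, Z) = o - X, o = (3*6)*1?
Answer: 492859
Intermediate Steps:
o = 18 (o = 18*1 = 18)
Q(X, Z) = 18 - X
Q(557, -517) - 1*(-493398) = (18 - 1*557) - 1*(-493398) = (18 - 557) + 493398 = -539 + 493398 = 492859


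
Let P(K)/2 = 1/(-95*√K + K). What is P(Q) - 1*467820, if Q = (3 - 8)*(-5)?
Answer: -105259501/225 ≈ -4.6782e+5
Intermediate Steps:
Q = 25 (Q = -5*(-5) = 25)
P(K) = 2/(K - 95*√K) (P(K) = 2/(-95*√K + K) = 2/(K - 95*√K))
P(Q) - 1*467820 = 2/(25 - 95*√25) - 1*467820 = 2/(25 - 95*5) - 467820 = 2/(25 - 475) - 467820 = 2/(-450) - 467820 = 2*(-1/450) - 467820 = -1/225 - 467820 = -105259501/225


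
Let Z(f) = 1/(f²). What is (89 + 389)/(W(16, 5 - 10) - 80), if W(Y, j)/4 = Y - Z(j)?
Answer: -5975/202 ≈ -29.579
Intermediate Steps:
Z(f) = f⁻²
W(Y, j) = -4/j² + 4*Y (W(Y, j) = 4*(Y - 1/j²) = -4/j² + 4*Y)
(89 + 389)/(W(16, 5 - 10) - 80) = (89 + 389)/((-4/(5 - 10)² + 4*16) - 80) = 478/((-4/(-5)² + 64) - 80) = 478/((-4*1/25 + 64) - 80) = 478/((-4/25 + 64) - 80) = 478/(1596/25 - 80) = 478/(-404/25) = 478*(-25/404) = -5975/202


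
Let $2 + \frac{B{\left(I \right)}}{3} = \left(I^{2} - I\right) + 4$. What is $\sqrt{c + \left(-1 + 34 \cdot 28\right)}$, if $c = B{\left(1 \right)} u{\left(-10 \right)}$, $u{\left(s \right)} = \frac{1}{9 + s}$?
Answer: $3 \sqrt{105} \approx 30.741$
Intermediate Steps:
$B{\left(I \right)} = 6 - 3 I + 3 I^{2}$ ($B{\left(I \right)} = -6 + 3 \left(\left(I^{2} - I\right) + 4\right) = -6 + 3 \left(4 + I^{2} - I\right) = -6 + \left(12 - 3 I + 3 I^{2}\right) = 6 - 3 I + 3 I^{2}$)
$c = -6$ ($c = \frac{6 - 3 + 3 \cdot 1^{2}}{9 - 10} = \frac{6 - 3 + 3 \cdot 1}{-1} = \left(6 - 3 + 3\right) \left(-1\right) = 6 \left(-1\right) = -6$)
$\sqrt{c + \left(-1 + 34 \cdot 28\right)} = \sqrt{-6 + \left(-1 + 34 \cdot 28\right)} = \sqrt{-6 + \left(-1 + 952\right)} = \sqrt{-6 + 951} = \sqrt{945} = 3 \sqrt{105}$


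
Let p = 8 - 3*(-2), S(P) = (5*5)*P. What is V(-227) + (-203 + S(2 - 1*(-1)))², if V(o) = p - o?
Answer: 16625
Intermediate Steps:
S(P) = 25*P
p = 14 (p = 8 + 6 = 14)
V(o) = 14 - o
V(-227) + (-203 + S(2 - 1*(-1)))² = (14 - 1*(-227)) + (-203 + 25*(2 - 1*(-1)))² = (14 + 227) + (-203 + 25*(2 + 1))² = 241 + (-203 + 25*3)² = 241 + (-203 + 75)² = 241 + (-128)² = 241 + 16384 = 16625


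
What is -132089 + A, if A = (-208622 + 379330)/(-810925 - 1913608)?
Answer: -359881010145/2724533 ≈ -1.3209e+5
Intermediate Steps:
A = -170708/2724533 (A = 170708/(-2724533) = 170708*(-1/2724533) = -170708/2724533 ≈ -0.062656)
-132089 + A = -132089 - 170708/2724533 = -359881010145/2724533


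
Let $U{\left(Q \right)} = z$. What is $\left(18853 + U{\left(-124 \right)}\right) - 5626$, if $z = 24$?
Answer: $13251$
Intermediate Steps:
$U{\left(Q \right)} = 24$
$\left(18853 + U{\left(-124 \right)}\right) - 5626 = \left(18853 + 24\right) - 5626 = 18877 - 5626 = 13251$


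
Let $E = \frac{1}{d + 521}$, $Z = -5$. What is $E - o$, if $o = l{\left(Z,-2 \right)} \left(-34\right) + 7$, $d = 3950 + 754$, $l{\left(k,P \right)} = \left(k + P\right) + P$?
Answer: $- \frac{1635424}{5225} \approx -313.0$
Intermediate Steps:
$l{\left(k,P \right)} = k + 2 P$ ($l{\left(k,P \right)} = \left(P + k\right) + P = k + 2 P$)
$d = 4704$
$o = 313$ ($o = \left(-5 + 2 \left(-2\right)\right) \left(-34\right) + 7 = \left(-5 - 4\right) \left(-34\right) + 7 = \left(-9\right) \left(-34\right) + 7 = 306 + 7 = 313$)
$E = \frac{1}{5225}$ ($E = \frac{1}{4704 + 521} = \frac{1}{5225} \approx 0.00019139$)
$E - o = \frac{1}{5225} - 313 = - \frac{1635424}{5225}$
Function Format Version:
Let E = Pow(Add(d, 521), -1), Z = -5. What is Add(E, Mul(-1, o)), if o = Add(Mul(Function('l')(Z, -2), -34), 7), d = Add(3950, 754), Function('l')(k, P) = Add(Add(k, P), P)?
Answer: Rational(-1635424, 5225) ≈ -313.00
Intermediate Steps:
Function('l')(k, P) = Add(k, Mul(2, P)) (Function('l')(k, P) = Add(Add(P, k), P) = Add(k, Mul(2, P)))
d = 4704
o = 313 (o = Add(Mul(Add(-5, Mul(2, -2)), -34), 7) = Add(Mul(Add(-5, -4), -34), 7) = Add(Mul(-9, -34), 7) = Add(306, 7) = 313)
E = Rational(1, 5225) (E = Pow(Add(4704, 521), -1) = Pow(5225, -1) = Rational(1, 5225) ≈ 0.00019139)
Add(E, Mul(-1, o)) = Add(Rational(1, 5225), Mul(-1, 313)) = Add(Rational(1, 5225), -313) = Rational(-1635424, 5225)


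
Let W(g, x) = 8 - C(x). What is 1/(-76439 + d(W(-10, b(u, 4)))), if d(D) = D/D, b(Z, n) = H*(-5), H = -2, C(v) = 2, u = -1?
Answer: -1/76438 ≈ -1.3082e-5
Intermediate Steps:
b(Z, n) = 10 (b(Z, n) = -2*(-5) = 10)
W(g, x) = 6 (W(g, x) = 8 - 1*2 = 8 - 2 = 6)
d(D) = 1
1/(-76439 + d(W(-10, b(u, 4)))) = 1/(-76439 + 1) = 1/(-76438) = -1/76438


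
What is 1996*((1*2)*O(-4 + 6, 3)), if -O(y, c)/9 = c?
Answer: -107784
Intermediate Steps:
O(y, c) = -9*c
1996*((1*2)*O(-4 + 6, 3)) = 1996*((1*2)*(-9*3)) = 1996*(2*(-27)) = 1996*(-54) = -107784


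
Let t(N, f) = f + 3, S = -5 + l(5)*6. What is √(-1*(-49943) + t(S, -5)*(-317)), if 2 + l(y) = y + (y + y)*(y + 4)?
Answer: √50577 ≈ 224.89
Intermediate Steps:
l(y) = -2 + y + 2*y*(4 + y) (l(y) = -2 + (y + (y + y)*(y + 4)) = -2 + (y + (2*y)*(4 + y)) = -2 + (y + 2*y*(4 + y)) = -2 + y + 2*y*(4 + y))
S = 553 (S = -5 + (-2 + 2*5² + 9*5)*6 = -5 + (-2 + 2*25 + 45)*6 = -5 + (-2 + 50 + 45)*6 = -5 + 93*6 = -5 + 558 = 553)
t(N, f) = 3 + f
√(-1*(-49943) + t(S, -5)*(-317)) = √(-1*(-49943) + (3 - 5)*(-317)) = √(49943 - 2*(-317)) = √(49943 + 634) = √50577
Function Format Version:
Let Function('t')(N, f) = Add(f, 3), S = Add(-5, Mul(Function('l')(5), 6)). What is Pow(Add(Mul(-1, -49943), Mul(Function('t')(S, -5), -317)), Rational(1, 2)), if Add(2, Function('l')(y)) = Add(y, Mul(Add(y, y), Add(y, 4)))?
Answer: Pow(50577, Rational(1, 2)) ≈ 224.89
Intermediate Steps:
Function('l')(y) = Add(-2, y, Mul(2, y, Add(4, y))) (Function('l')(y) = Add(-2, Add(y, Mul(Add(y, y), Add(y, 4)))) = Add(-2, Add(y, Mul(Mul(2, y), Add(4, y)))) = Add(-2, Add(y, Mul(2, y, Add(4, y)))) = Add(-2, y, Mul(2, y, Add(4, y))))
S = 553 (S = Add(-5, Mul(Add(-2, Mul(2, Pow(5, 2)), Mul(9, 5)), 6)) = Add(-5, Mul(Add(-2, Mul(2, 25), 45), 6)) = Add(-5, Mul(Add(-2, 50, 45), 6)) = Add(-5, Mul(93, 6)) = Add(-5, 558) = 553)
Function('t')(N, f) = Add(3, f)
Pow(Add(Mul(-1, -49943), Mul(Function('t')(S, -5), -317)), Rational(1, 2)) = Pow(Add(Mul(-1, -49943), Mul(Add(3, -5), -317)), Rational(1, 2)) = Pow(Add(49943, Mul(-2, -317)), Rational(1, 2)) = Pow(Add(49943, 634), Rational(1, 2)) = Pow(50577, Rational(1, 2))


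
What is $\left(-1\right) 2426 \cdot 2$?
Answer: $-4852$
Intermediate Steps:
$\left(-1\right) 2426 \cdot 2 = \left(-2426\right) 2 = -4852$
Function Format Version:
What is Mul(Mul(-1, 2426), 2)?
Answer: -4852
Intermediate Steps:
Mul(Mul(-1, 2426), 2) = Mul(-2426, 2) = -4852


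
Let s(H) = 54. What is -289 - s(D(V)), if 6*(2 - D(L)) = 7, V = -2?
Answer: -343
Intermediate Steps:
D(L) = 5/6 (D(L) = 2 - 1/6*7 = 2 - 7/6 = 5/6)
-289 - s(D(V)) = -289 - 1*54 = -289 - 54 = -343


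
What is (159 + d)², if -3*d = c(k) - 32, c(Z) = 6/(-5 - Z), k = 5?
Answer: 6492304/225 ≈ 28855.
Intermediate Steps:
d = 163/15 (d = -(-6/(5 + 5) - 32)/3 = -(-6/10 - 32)/3 = -(-6*⅒ - 32)/3 = -(-⅗ - 32)/3 = -⅓*(-163/5) = 163/15 ≈ 10.867)
(159 + d)² = (159 + 163/15)² = (2548/15)² = 6492304/225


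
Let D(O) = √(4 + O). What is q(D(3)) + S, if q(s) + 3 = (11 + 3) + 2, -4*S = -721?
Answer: 773/4 ≈ 193.25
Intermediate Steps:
S = 721/4 (S = -¼*(-721) = 721/4 ≈ 180.25)
q(s) = 13 (q(s) = -3 + ((11 + 3) + 2) = -3 + (14 + 2) = -3 + 16 = 13)
q(D(3)) + S = 13 + 721/4 = 773/4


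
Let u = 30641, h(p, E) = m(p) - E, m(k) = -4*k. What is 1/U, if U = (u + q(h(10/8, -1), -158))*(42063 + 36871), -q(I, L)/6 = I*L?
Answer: 1/2119298966 ≈ 4.7185e-10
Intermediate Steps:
h(p, E) = -E - 4*p (h(p, E) = -4*p - E = -E - 4*p)
q(I, L) = -6*I*L
U = 2119298966 (U = (30641 - 6*(-1*(-1) - 40/8)*(-158))*(42063 + 36871) = (30641 - 6*(1 - 40/8)*(-158))*78934 = (30641 - 6*(1 - 4*5/4)*(-158))*78934 = (30641 - 6*(1 - 5)*(-158))*78934 = (30641 - 6*(-4)*(-158))*78934 = (30641 - 3792)*78934 = 26849*78934 = 2119298966)
1/U = 1/2119298966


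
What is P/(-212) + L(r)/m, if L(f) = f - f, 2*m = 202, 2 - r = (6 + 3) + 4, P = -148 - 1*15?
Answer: 163/212 ≈ 0.76887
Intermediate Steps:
P = -163 (P = -148 - 15 = -163)
r = -11 (r = 2 - ((6 + 3) + 4) = 2 - (9 + 4) = 2 - 1*13 = 2 - 13 = -11)
m = 101 (m = (½)*202 = 101)
L(f) = 0
P/(-212) + L(r)/m = -163/(-212) + 0/101 = -163*(-1/212) + 0*(1/101) = 163/212 + 0 = 163/212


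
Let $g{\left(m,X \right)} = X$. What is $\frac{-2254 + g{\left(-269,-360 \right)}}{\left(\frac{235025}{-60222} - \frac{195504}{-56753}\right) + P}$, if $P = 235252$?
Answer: $- \frac{8934074739924}{804037819627895} \approx -0.011112$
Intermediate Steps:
$\frac{-2254 + g{\left(-269,-360 \right)}}{\left(\frac{235025}{-60222} - \frac{195504}{-56753}\right) + P} = \frac{-2254 - 360}{\left(\frac{235025}{-60222} - \frac{195504}{-56753}\right) + 235252} = - \frac{2614}{\left(235025 \left(- \frac{1}{60222}\right) - - \frac{195504}{56753}\right) + 235252} = - \frac{2614}{\left(- \frac{235025}{60222} + \frac{195504}{56753}\right) + 235252} = - \frac{2614}{- \frac{1564731937}{3417779166} + 235252} = - \frac{2614}{\frac{804037819627895}{3417779166}} = \left(-2614\right) \frac{3417779166}{804037819627895} = - \frac{8934074739924}{804037819627895}$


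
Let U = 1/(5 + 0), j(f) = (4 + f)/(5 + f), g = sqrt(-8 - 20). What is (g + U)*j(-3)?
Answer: 1/10 + I*sqrt(7) ≈ 0.1 + 2.6458*I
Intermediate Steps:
g = 2*I*sqrt(7) (g = sqrt(-28) = 2*I*sqrt(7) ≈ 5.2915*I)
j(f) = (4 + f)/(5 + f)
U = 1/5 ≈ 0.20000
(g + U)*j(-3) = (2*I*sqrt(7) + 1/5)*((4 - 3)/(5 - 3)) = (1/5 + 2*I*sqrt(7))*(1/2) = 1/10 + I*sqrt(7)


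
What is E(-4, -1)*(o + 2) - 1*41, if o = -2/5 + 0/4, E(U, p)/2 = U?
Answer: -269/5 ≈ -53.800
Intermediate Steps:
E(U, p) = 2*U
o = -⅖ (o = -2*⅕ + 0*(¼) = -⅖ + 0 = -⅖ ≈ -0.40000)
E(-4, -1)*(o + 2) - 1*41 = (2*(-4))*(-⅖ + 2) - 1*41 = -8*8/5 - 41 = -64/5 - 41 = -269/5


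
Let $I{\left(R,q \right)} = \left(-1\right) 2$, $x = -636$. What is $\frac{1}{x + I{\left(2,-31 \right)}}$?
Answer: $- \frac{1}{638} \approx -0.0015674$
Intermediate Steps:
$I{\left(R,q \right)} = -2$
$\frac{1}{x + I{\left(2,-31 \right)}} = \frac{1}{-636 - 2} = \frac{1}{-638} = - \frac{1}{638}$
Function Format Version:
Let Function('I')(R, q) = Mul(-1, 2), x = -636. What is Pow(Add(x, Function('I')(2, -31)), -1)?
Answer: Rational(-1, 638) ≈ -0.0015674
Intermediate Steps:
Function('I')(R, q) = -2
Pow(Add(x, Function('I')(2, -31)), -1) = Pow(Add(-636, -2), -1) = Pow(-638, -1) = Rational(-1, 638)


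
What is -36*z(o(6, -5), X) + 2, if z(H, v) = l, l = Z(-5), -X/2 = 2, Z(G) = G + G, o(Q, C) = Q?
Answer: 362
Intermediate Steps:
Z(G) = 2*G
X = -4 (X = -2*2 = -4)
l = -10 (l = 2*(-5) = -10)
z(H, v) = -10
-36*z(o(6, -5), X) + 2 = -36*(-10) + 2 = 360 + 2 = 362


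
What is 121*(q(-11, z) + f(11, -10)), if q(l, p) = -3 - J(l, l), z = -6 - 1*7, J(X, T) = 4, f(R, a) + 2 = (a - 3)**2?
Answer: 19360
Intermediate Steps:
f(R, a) = -2 + (-3 + a)**2 (f(R, a) = -2 + (a - 3)**2 = -2 + (-3 + a)**2)
z = -13 (z = -6 - 7 = -13)
q(l, p) = -7 (q(l, p) = -3 - 1*4 = -3 - 4 = -7)
121*(q(-11, z) + f(11, -10)) = 121*(-7 + (-2 + (-3 - 10)**2)) = 121*(-7 + (-2 + (-13)**2)) = 121*(-7 + (-2 + 169)) = 121*(-7 + 167) = 121*160 = 19360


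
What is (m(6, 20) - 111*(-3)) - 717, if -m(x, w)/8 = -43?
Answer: -40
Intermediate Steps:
m(x, w) = 344 (m(x, w) = -8*(-43) = 344)
(m(6, 20) - 111*(-3)) - 717 = (344 - 111*(-3)) - 717 = (344 + 333) - 717 = 677 - 717 = -40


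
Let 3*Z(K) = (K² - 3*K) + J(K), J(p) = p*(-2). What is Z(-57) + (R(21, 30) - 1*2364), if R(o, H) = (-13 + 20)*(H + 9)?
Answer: -913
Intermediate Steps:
J(p) = -2*p
R(o, H) = 63 + 7*H (R(o, H) = 7*(9 + H) = 63 + 7*H)
Z(K) = -5*K/3 + K²/3 (Z(K) = ((K² - 3*K) - 2*K)/3 = (K² - 5*K)/3 = -5*K/3 + K²/3)
Z(-57) + (R(21, 30) - 1*2364) = (⅓)*(-57)*(-5 - 57) + ((63 + 7*30) - 1*2364) = (⅓)*(-57)*(-62) + ((63 + 210) - 2364) = 1178 + (273 - 2364) = 1178 - 2091 = -913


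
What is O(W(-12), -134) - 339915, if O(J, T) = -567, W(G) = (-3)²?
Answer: -340482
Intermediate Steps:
W(G) = 9
O(W(-12), -134) - 339915 = -567 - 339915 = -340482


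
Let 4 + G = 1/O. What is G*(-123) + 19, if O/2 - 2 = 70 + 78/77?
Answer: 1912071/3748 ≈ 510.16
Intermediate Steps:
O = 11244/77 (O = 4 + 2*(70 + 78/77) = 4 + 2*(5468/77) = 4 + 10936/77 = 11244/77 ≈ 146.03)
G = -44899/11244 (G = -4 + 1/(11244/77) = -4 + 77/11244 = -44899/11244 ≈ -3.9932)
G*(-123) + 19 = -44899/11244*(-123) + 19 = 1840859/3748 + 19 = 1912071/3748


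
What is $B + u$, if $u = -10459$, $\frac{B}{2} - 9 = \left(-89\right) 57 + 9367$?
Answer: $-1853$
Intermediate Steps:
$B = 8606$ ($B = 18 + 2 \left(\left(-89\right) 57 + 9367\right) = 18 + 2 \left(-5073 + 9367\right) = 18 + 2 \cdot 4294 = 18 + 8588 = 8606$)
$B + u = 8606 - 10459 = -1853$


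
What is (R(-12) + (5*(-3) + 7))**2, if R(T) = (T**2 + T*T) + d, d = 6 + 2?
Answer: 82944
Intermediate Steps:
d = 8
R(T) = 8 + 2*T**2 (R(T) = (T**2 + T*T) + 8 = (T**2 + T**2) + 8 = 2*T**2 + 8 = 8 + 2*T**2)
(R(-12) + (5*(-3) + 7))**2 = ((8 + 2*(-12)**2) + (5*(-3) + 7))**2 = ((8 + 2*144) + (-15 + 7))**2 = ((8 + 288) - 8)**2 = (296 - 8)**2 = 288**2 = 82944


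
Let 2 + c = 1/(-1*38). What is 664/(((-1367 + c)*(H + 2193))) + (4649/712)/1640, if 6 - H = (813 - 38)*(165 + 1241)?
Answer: 263034845122837/66058534031384640 ≈ 0.0039818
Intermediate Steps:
H = -1089644 (H = 6 - (813 - 38)*(165 + 1241) = 6 - 775*1406 = 6 - 1*1089650 = 6 - 1089650 = -1089644)
c = -77/38 (c = -2 + 1/(-1*38) = -2 + 1/(-38) = -2 - 1/38 = -77/38 ≈ -2.0263)
664/(((-1367 + c)*(H + 2193))) + (4649/712)/1640 = 664/(((-1367 - 77/38)*(-1089644 + 2193))) + (4649/712)/1640 = 664/((-52023/38*(-1087451))) + (4649*(1/712))*(1/1640) = 664/(56572463373/38) + (4649/712)*(1/1640) = 664*(38/56572463373) + 4649/1167680 = 25232/56572463373 + 4649/1167680 = 263034845122837/66058534031384640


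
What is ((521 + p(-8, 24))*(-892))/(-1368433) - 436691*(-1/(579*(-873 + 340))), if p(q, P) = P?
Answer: -10916004103/10300195191 ≈ -1.0598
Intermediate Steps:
((521 + p(-8, 24))*(-892))/(-1368433) - 436691*(-1/(579*(-873 + 340))) = ((521 + 24)*(-892))/(-1368433) - 436691*(-1/(579*(-873 + 340))) = (545*(-892))*(-1/1368433) - 436691/((-579*(-533))) = -486140*(-1/1368433) - 436691/308607 = 486140/1368433 - 436691*1/308607 = 486140/1368433 - 10651/7527 = -10916004103/10300195191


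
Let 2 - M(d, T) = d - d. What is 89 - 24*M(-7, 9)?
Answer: 41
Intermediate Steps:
M(d, T) = 2 (M(d, T) = 2 - (d - d) = 2 - 1*0 = 2 + 0 = 2)
89 - 24*M(-7, 9) = 89 - 24*2 = 89 - 48 = 41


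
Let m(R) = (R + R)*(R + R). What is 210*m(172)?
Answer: 24850560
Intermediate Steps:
m(R) = 4*R² (m(R) = (2*R)*(2*R) = 4*R²)
210*m(172) = 210*(4*172²) = 210*(4*29584) = 210*118336 = 24850560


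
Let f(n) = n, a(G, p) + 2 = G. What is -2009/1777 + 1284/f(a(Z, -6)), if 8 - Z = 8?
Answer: -1142843/1777 ≈ -643.13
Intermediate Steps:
Z = 0 (Z = 8 - 1*8 = 8 - 8 = 0)
a(G, p) = -2 + G
-2009/1777 + 1284/f(a(Z, -6)) = -2009/1777 + 1284/(-2 + 0) = -2009*1/1777 + 1284/(-2) = -2009/1777 + 1284*(-½) = -2009/1777 - 642 = -1142843/1777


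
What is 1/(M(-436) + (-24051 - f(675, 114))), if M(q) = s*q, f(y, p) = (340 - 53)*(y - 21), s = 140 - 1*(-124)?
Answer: -1/326853 ≈ -3.0595e-6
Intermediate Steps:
s = 264 (s = 140 + 124 = 264)
f(y, p) = -6027 + 287*y (f(y, p) = 287*(-21 + y) = -6027 + 287*y)
M(q) = 264*q
1/(M(-436) + (-24051 - f(675, 114))) = 1/(264*(-436) + (-24051 - (-6027 + 287*675))) = 1/(-115104 + (-24051 - (-6027 + 193725))) = 1/(-115104 + (-24051 - 1*187698)) = 1/(-115104 + (-24051 - 187698)) = 1/(-115104 - 211749) = 1/(-326853) = -1/326853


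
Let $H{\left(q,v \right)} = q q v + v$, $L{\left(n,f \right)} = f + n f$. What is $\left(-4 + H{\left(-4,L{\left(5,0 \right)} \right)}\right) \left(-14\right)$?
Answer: $56$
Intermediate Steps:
$L{\left(n,f \right)} = f + f n$
$H{\left(q,v \right)} = v + v q^{2}$ ($H{\left(q,v \right)} = q^{2} v + v = v q^{2} + v = v + v q^{2}$)
$\left(-4 + H{\left(-4,L{\left(5,0 \right)} \right)}\right) \left(-14\right) = \left(-4 + 0 \left(1 + 5\right) \left(1 + \left(-4\right)^{2}\right)\right) \left(-14\right) = \left(-4 + 0 \cdot 6 \left(1 + 16\right)\right) \left(-14\right) = \left(-4 + 0 \cdot 17\right) \left(-14\right) = \left(-4 + 0\right) \left(-14\right) = \left(-4\right) \left(-14\right) = 56$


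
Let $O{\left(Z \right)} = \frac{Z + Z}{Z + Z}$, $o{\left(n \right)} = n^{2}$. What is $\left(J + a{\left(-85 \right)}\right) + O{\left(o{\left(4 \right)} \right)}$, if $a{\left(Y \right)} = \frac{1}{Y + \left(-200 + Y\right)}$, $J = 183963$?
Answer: $\frac{68066679}{370} \approx 1.8396 \cdot 10^{5}$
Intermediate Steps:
$a{\left(Y \right)} = \frac{1}{-200 + 2 Y}$
$O{\left(Z \right)} = 1$ ($O{\left(Z \right)} = \frac{2 Z}{2 Z} = 2 Z \frac{1}{2 Z} = 1$)
$\left(J + a{\left(-85 \right)}\right) + O{\left(o{\left(4 \right)} \right)} = \left(183963 + \frac{1}{2 \left(-100 - 85\right)}\right) + 1 = \left(183963 + \frac{1}{2 \left(-185\right)}\right) + 1 = \left(183963 + \frac{1}{2} \left(- \frac{1}{185}\right)\right) + 1 = \left(183963 - \frac{1}{370}\right) + 1 = \frac{68066309}{370} + 1 = \frac{68066679}{370}$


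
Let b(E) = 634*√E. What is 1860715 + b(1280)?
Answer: 1860715 + 10144*√5 ≈ 1.8834e+6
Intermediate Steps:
1860715 + b(1280) = 1860715 + 634*√1280 = 1860715 + 634*(16*√5) = 1860715 + 10144*√5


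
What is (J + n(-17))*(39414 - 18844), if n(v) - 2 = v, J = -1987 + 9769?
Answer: 159767190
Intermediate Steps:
J = 7782
n(v) = 2 + v
(J + n(-17))*(39414 - 18844) = (7782 + (2 - 17))*(39414 - 18844) = (7782 - 15)*20570 = 7767*20570 = 159767190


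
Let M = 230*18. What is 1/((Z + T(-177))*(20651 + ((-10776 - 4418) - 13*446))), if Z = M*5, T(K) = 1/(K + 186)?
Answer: -9/63528641 ≈ -1.4167e-7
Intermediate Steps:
M = 4140
T(K) = 1/(186 + K)
Z = 20700 (Z = 4140*5 = 20700)
1/((Z + T(-177))*(20651 + ((-10776 - 4418) - 13*446))) = 1/((20700 + 1/(186 - 177))*(20651 + ((-10776 - 4418) - 13*446))) = 1/((20700 + 1/9)*(20651 + (-15194 - 5798))) = 1/((20700 + ⅑)*(20651 - 20992)) = 1/((186301/9)*(-341)) = 1/(-63528641/9) = -9/63528641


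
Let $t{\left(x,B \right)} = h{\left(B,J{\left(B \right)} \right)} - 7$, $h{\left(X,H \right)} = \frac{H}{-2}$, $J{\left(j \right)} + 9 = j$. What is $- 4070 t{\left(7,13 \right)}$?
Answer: $36630$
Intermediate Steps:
$J{\left(j \right)} = -9 + j$
$h{\left(X,H \right)} = - \frac{H}{2}$ ($h{\left(X,H \right)} = H \left(- \frac{1}{2}\right) = - \frac{H}{2}$)
$t{\left(x,B \right)} = - \frac{5}{2} - \frac{B}{2}$ ($t{\left(x,B \right)} = - \frac{-9 + B}{2} - 7 = \left(\frac{9}{2} - \frac{B}{2}\right) - 7 = - \frac{5}{2} - \frac{B}{2}$)
$- 4070 t{\left(7,13 \right)} = - 4070 \left(- \frac{5}{2} - \frac{13}{2}\right) = \left(-4070\right) \left(-9\right) = 36630$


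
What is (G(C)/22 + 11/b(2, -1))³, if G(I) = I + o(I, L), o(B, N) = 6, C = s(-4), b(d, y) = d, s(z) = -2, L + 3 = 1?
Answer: 1953125/10648 ≈ 183.43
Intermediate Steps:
L = -2 (L = -3 + 1 = -2)
C = -2
G(I) = 6 + I (G(I) = I + 6 = 6 + I)
(G(C)/22 + 11/b(2, -1))³ = ((6 - 2)/22 + 11/2)³ = (4*(1/22) + 11*(½))³ = (2/11 + 11/2)³ = (125/22)³ = 1953125/10648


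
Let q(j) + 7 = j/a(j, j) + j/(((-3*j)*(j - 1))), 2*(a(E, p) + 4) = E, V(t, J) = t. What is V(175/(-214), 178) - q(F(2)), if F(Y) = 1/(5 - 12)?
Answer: 285701/48792 ≈ 5.8555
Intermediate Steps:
F(Y) = -1/7 (F(Y) = 1/(-7) = -1/7)
a(E, p) = -4 + E/2
q(j) = -7 - 1/(3*(-1 + j)) + j/(-4 + j/2) (q(j) = -7 + (j/(-4 + j/2) + j/(((-3*j)*(j - 1)))) = -7 + (j/(-4 + j/2) + j/(((-3*j)*(-1 + j)))) = -7 + (j/(-4 + j/2) + j/((-3*j*(-1 + j)))) = -7 + (j/(-4 + j/2) + j*(-1/(3*j*(-1 + j)))) = -7 + (j/(-4 + j/2) - 1/(3*(-1 + j))) = -7 + (-1/(3*(-1 + j)) + j/(-4 + j/2)) = -7 - 1/(3*(-1 + j)) + j/(-4 + j/2))
V(175/(-214), 178) - q(F(2)) = 175/(-214) - (-160 - 15*(-1/7)**2 + 182*(-1/7))/(3*(8 + (-1/7)**2 - 9*(-1/7))) = 175*(-1/214) - (-160 - 15*1/49 - 26)/(3*(8 + 1/49 + 9/7)) = -175/214 - (-160 - 15/49 - 26)/(3*456/49) = -175/214 - 49*(-9129)/(3*456*49) = -175/214 - 1*(-3043/456) = -175/214 + 3043/456 = 285701/48792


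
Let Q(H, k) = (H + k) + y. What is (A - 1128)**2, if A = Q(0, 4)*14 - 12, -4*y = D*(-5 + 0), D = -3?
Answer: 5166529/4 ≈ 1.2916e+6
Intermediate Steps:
y = -15/4 (y = -(-3)*(-5 + 0)/4 = -(-3)*(-5)/4 = -1/4*15 = -15/4 ≈ -3.7500)
Q(H, k) = -15/4 + H + k (Q(H, k) = (H + k) - 15/4 = -15/4 + H + k)
A = -17/2 (A = (-15/4 + 0 + 4)*14 - 12 = (1/4)*14 - 12 = 7/2 - 12 = -17/2 ≈ -8.5000)
(A - 1128)**2 = (-17/2 - 1128)**2 = (-2273/2)**2 = 5166529/4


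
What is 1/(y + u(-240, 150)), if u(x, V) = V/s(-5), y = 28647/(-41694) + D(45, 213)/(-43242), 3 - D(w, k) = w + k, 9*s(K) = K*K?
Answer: 50081443/2670283433 ≈ 0.018755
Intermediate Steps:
s(K) = K²/9 (s(K) = (K*K)/9 = K²/9)
D(w, k) = 3 - k - w (D(w, k) = 3 - (w + k) = 3 - (k + w) = 3 + (-k - w) = 3 - k - w)
y = -34114489/50081443 (y = 28647/(-41694) + (3 - 1*213 - 1*45)/(-43242) = 28647*(-1/41694) + (3 - 213 - 45)*(-1/43242) = -9549/13898 - 255*(-1/43242) = -9549/13898 + 85/14414 = -34114489/50081443 ≈ -0.68118)
u(x, V) = 9*V/25 (u(x, V) = V/(((⅑)*(-5)²)) = V/(((⅑)*25)) = V/(25/9) = V*(9/25) = 9*V/25)
1/(y + u(-240, 150)) = 1/(-34114489/50081443 + (9/25)*150) = 1/(-34114489/50081443 + 54) = 1/(2670283433/50081443) = 50081443/2670283433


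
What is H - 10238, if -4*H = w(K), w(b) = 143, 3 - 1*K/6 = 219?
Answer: -41095/4 ≈ -10274.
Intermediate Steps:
K = -1296 (K = 18 - 6*219 = 18 - 1314 = -1296)
H = -143/4 (H = -¼*143 = -143/4 ≈ -35.750)
H - 10238 = -143/4 - 10238 = -41095/4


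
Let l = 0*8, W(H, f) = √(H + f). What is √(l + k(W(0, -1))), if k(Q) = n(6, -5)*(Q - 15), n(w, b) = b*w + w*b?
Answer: 2*√(225 - 15*I) ≈ 30.017 - 0.99945*I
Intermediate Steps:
n(w, b) = 2*b*w (n(w, b) = b*w + b*w = 2*b*w)
k(Q) = 900 - 60*Q (k(Q) = (2*(-5)*6)*(Q - 15) = -60*(-15 + Q) = 900 - 60*Q)
l = 0
√(l + k(W(0, -1))) = √(0 + (900 - 60*√(0 - 1))) = √(0 + (900 - 60*I)) = √(900 - 60*I)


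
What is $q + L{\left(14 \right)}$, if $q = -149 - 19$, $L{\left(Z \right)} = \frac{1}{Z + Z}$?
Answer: $- \frac{4703}{28} \approx -167.96$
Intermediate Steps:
$L{\left(Z \right)} = \frac{1}{2 Z}$
$q = -168$ ($q = -149 - 19 = -168$)
$q + L{\left(14 \right)} = -168 + \frac{1}{2 \cdot 14} = -168 + \frac{1}{2} \cdot \frac{1}{14} = -168 + \frac{1}{28} = - \frac{4703}{28}$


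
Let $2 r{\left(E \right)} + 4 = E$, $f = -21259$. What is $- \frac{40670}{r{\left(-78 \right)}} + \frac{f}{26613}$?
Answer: $\frac{1081479091}{1091133} \approx 991.15$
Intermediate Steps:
$r{\left(E \right)} = -2 + \frac{E}{2}$
$- \frac{40670}{r{\left(-78 \right)}} + \frac{f}{26613} = - \frac{40670}{-2 + \frac{1}{2} \left(-78\right)} - \frac{21259}{26613} = - \frac{40670}{-2 - 39} - \frac{21259}{26613} = - \frac{40670}{-41} - \frac{21259}{26613} = \left(-40670\right) \left(- \frac{1}{41}\right) - \frac{21259}{26613} = \frac{40670}{41} - \frac{21259}{26613} = \frac{1081479091}{1091133}$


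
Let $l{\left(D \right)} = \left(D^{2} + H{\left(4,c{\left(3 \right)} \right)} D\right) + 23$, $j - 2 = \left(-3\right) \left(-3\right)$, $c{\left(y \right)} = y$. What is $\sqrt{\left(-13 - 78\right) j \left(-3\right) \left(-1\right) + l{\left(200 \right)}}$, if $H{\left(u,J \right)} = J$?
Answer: $6 \sqrt{1045} \approx 193.96$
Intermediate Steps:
$j = 11$ ($j = 2 - -9 = 2 + 9 = 11$)
$l{\left(D \right)} = 23 + D^{2} + 3 D$ ($l{\left(D \right)} = \left(D^{2} + 3 D\right) + 23 = 23 + D^{2} + 3 D$)
$\sqrt{\left(-13 - 78\right) j \left(-3\right) \left(-1\right) + l{\left(200 \right)}} = \sqrt{\left(-13 - 78\right) 11 \left(-3\right) \left(-1\right) + \left(23 + 200^{2} + 3 \cdot 200\right)} = \sqrt{- 91 \left(\left(-33\right) \left(-1\right)\right) + \left(23 + 40000 + 600\right)} = \sqrt{\left(-91\right) 33 + 40623} = \sqrt{-3003 + 40623} = \sqrt{37620} = 6 \sqrt{1045}$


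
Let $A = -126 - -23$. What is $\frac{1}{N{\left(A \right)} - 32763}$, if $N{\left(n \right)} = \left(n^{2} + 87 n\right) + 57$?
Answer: $- \frac{1}{31058} \approx -3.2198 \cdot 10^{-5}$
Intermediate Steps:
$A = -103$ ($A = -126 + 23 = -103$)
$N{\left(n \right)} = 57 + n^{2} + 87 n$
$\frac{1}{N{\left(A \right)} - 32763} = \frac{1}{\left(57 + \left(-103\right)^{2} + 87 \left(-103\right)\right) - 32763} = \frac{1}{\left(57 + 10609 - 8961\right) - 32763} = \frac{1}{1705 - 32763} = \frac{1}{-31058} = - \frac{1}{31058}$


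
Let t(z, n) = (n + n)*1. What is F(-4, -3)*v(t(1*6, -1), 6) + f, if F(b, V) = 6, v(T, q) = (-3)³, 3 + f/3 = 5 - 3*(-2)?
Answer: -138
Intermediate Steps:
f = 24 (f = -9 + 3*(5 - 3*(-2)) = -9 + 3*(5 + 6) = -9 + 3*11 = -9 + 33 = 24)
t(z, n) = 2*n (t(z, n) = (2*n)*1 = 2*n)
v(T, q) = -27
F(-4, -3)*v(t(1*6, -1), 6) + f = 6*(-27) + 24 = -162 + 24 = -138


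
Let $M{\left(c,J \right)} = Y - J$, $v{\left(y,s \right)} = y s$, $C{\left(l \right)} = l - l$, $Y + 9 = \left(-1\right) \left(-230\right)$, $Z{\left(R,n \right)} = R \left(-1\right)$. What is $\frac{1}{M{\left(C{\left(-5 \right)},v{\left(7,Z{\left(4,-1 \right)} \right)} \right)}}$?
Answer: $\frac{1}{249} \approx 0.0040161$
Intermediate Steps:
$Z{\left(R,n \right)} = - R$
$Y = 221$ ($Y = -9 - -230 = -9 + 230 = 221$)
$C{\left(l \right)} = 0$
$v{\left(y,s \right)} = s y$
$M{\left(c,J \right)} = 221 - J$
$\frac{1}{M{\left(C{\left(-5 \right)},v{\left(7,Z{\left(4,-1 \right)} \right)} \right)}} = \frac{1}{221 - \left(-1\right) 4 \cdot 7} = \frac{1}{221 - \left(-4\right) 7} = \frac{1}{221 - -28} = \frac{1}{221 + 28} = \frac{1}{249}$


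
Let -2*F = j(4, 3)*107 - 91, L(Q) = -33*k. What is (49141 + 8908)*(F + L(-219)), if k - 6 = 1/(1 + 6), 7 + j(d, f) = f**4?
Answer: -3345189723/14 ≈ -2.3894e+8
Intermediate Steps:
j(d, f) = -7 + f**4
k = 43/7 (k = 6 + 1/(1 + 6) = 6 + 1/7 = 43/7 ≈ 6.1429)
L(Q) = -1419/7 (L(Q) = -33*43/7 = -1419/7)
F = -7827/2 (F = -((-7 + 3**4)*107 - 91)/2 = -((-7 + 81)*107 - 91)/2 = -(74*107 - 91)/2 = -(7918 - 91)/2 = -1/2*7827 = -7827/2 ≈ -3913.5)
(49141 + 8908)*(F + L(-219)) = (49141 + 8908)*(-7827/2 - 1419/7) = 58049*(-57627/14) = -3345189723/14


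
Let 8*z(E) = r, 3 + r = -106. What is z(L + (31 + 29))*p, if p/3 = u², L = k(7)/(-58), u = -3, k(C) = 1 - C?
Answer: -2943/8 ≈ -367.88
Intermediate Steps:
r = -109 (r = -3 - 106 = -109)
L = 3/29 (L = (1 - 1*7)/(-58) = (1 - 7)*(-1/58) = -6*(-1/58) = 3/29 ≈ 0.10345)
z(E) = -109/8 (z(E) = (⅛)*(-109) = -109/8)
p = 27 (p = 3*(-3)² = 3*9 = 27)
z(L + (31 + 29))*p = -109/8*27 = -2943/8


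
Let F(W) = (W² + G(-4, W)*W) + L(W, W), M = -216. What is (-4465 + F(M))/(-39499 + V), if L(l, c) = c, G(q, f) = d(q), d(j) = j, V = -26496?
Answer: -42839/65995 ≈ -0.64913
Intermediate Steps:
G(q, f) = q
F(W) = W² - 3*W (F(W) = (W² - 4*W) + W = W² - 3*W)
(-4465 + F(M))/(-39499 + V) = (-4465 - 216*(-3 - 216))/(-39499 - 26496) = (-4465 - 216*(-219))/(-65995) = (-4465 + 47304)*(-1/65995) = 42839*(-1/65995) = -42839/65995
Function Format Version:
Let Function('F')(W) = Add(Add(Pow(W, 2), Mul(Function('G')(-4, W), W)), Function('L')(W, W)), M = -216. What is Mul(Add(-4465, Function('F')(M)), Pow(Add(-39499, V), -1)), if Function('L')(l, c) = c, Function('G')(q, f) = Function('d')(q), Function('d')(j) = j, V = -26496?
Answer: Rational(-42839, 65995) ≈ -0.64913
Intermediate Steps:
Function('G')(q, f) = q
Function('F')(W) = Add(Pow(W, 2), Mul(-3, W)) (Function('F')(W) = Add(Add(Pow(W, 2), Mul(-4, W)), W) = Add(Pow(W, 2), Mul(-3, W)))
Mul(Add(-4465, Function('F')(M)), Pow(Add(-39499, V), -1)) = Mul(Add(-4465, Mul(-216, Add(-3, -216))), Pow(Add(-39499, -26496), -1)) = Mul(Add(-4465, Mul(-216, -219)), Pow(-65995, -1)) = Mul(Add(-4465, 47304), Rational(-1, 65995)) = Mul(42839, Rational(-1, 65995)) = Rational(-42839, 65995)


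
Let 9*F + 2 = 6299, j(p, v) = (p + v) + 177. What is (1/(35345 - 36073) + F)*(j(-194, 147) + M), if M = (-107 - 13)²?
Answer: 11101421285/1092 ≈ 1.0166e+7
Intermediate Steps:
j(p, v) = 177 + p + v
F = 2099/3 (F = -2/9 + (⅑)*6299 = -2/9 + 6299/9 = 2099/3 ≈ 699.67)
M = 14400 (M = (-120)² = 14400)
(1/(35345 - 36073) + F)*(j(-194, 147) + M) = (1/(35345 - 36073) + 2099/3)*((177 - 194 + 147) + 14400) = (1/(-728) + 2099/3)*(130 + 14400) = (-1/728 + 2099/3)*14530 = (1528069/2184)*14530 = 11101421285/1092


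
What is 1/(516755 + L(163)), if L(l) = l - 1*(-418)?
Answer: 1/517336 ≈ 1.9330e-6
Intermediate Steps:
L(l) = 418 + l (L(l) = l + 418 = 418 + l)
1/(516755 + L(163)) = 1/(516755 + (418 + 163)) = 1/(516755 + 581) = 1/517336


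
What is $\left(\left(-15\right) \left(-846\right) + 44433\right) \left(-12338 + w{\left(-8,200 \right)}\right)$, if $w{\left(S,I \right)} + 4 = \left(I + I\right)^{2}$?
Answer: $8434667934$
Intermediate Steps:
$w{\left(S,I \right)} = -4 + 4 I^{2}$ ($w{\left(S,I \right)} = -4 + \left(I + I\right)^{2} = -4 + \left(2 I\right)^{2} = -4 + 4 I^{2}$)
$\left(\left(-15\right) \left(-846\right) + 44433\right) \left(-12338 + w{\left(-8,200 \right)}\right) = \left(\left(-15\right) \left(-846\right) + 44433\right) \left(-12338 - \left(4 - 4 \cdot 200^{2}\right)\right) = \left(12690 + 44433\right) \left(-12338 + \left(-4 + 4 \cdot 40000\right)\right) = 57123 \left(-12338 + \left(-4 + 160000\right)\right) = 57123 \left(-12338 + 159996\right) = 57123 \cdot 147658 = 8434667934$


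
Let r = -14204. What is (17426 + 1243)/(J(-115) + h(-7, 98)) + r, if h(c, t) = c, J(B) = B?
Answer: -1751557/122 ≈ -14357.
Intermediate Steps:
(17426 + 1243)/(J(-115) + h(-7, 98)) + r = (17426 + 1243)/(-115 - 7) - 14204 = 18669/(-122) - 14204 = 18669*(-1/122) - 14204 = -18669/122 - 14204 = -1751557/122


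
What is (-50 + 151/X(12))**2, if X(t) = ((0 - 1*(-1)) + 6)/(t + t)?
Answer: 10719076/49 ≈ 2.1876e+5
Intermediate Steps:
X(t) = 7/(2*t) (X(t) = ((0 + 1) + 6)/((2*t)) = (1 + 6)*(1/(2*t)) = 7*(1/(2*t)) = 7/(2*t))
(-50 + 151/X(12))**2 = (-50 + 151/(((7/2)/12)))**2 = (-50 + 151/(((7/2)*(1/12))))**2 = (-50 + 151/(7/24))**2 = (-50 + 151*(24/7))**2 = (-50 + 3624/7)**2 = (3274/7)**2 = 10719076/49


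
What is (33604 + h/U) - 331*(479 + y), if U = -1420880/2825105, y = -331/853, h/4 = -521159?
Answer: 243615359957111/60600532 ≈ 4.0200e+6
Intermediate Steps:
h = -2084636 (h = 4*(-521159) = -2084636)
y = -331/853 (y = -331*1/853 = -331/853 ≈ -0.38804)
U = -284176/565021 (U = -1420880*1/2825105 = -284176/565021 ≈ -0.50295)
(33604 + h/U) - 331*(479 + y) = (33604 - 2084636/(-284176/565021)) - 331*(479 - 331/853) = (33604 - 2084636*(-565021/284176)) - 331*408256/853 = (33604 + 294465779339/71044) - 135132736/853 = 296853141915/71044 - 135132736/853 = 243615359957111/60600532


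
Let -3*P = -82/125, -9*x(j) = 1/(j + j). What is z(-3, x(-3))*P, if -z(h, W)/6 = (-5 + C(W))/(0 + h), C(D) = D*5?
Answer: -4346/2025 ≈ -2.1462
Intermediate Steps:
C(D) = 5*D
x(j) = -1/(18*j) (x(j) = -1/(9*(j + j)) = -1/(2*j)/9 = -1/(18*j))
z(h, W) = -6*(-5 + 5*W)/h (z(h, W) = -6*(-5 + 5*W)/(0 + h) = -6*(-5 + 5*W)/h)
P = 82/375 (P = -(-82)/(3*125) = -⅓*(-82/125) = 82/375 ≈ 0.21867)
z(-3, x(-3))*P = (30*(1 - (-1)/(18*(-3)))/(-3))*(82/375) = (30*(-⅓)*(1 - (-1)*(-1)/(18*3)))*(82/375) = (30*(-⅓)*(1 - 1*1/54))*(82/375) = (30*(-⅓)*(1 - 1/54))*(82/375) = (30*(-⅓)*(53/54))*(82/375) = -265/27*82/375 = -4346/2025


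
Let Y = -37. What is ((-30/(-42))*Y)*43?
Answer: -7955/7 ≈ -1136.4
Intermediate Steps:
((-30/(-42))*Y)*43 = (-30/(-42)*(-37))*43 = (-30*(-1/42)*(-37))*43 = ((5/7)*(-37))*43 = -185/7*43 = -7955/7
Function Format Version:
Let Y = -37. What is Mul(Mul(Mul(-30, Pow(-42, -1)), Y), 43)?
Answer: Rational(-7955, 7) ≈ -1136.4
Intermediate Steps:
Mul(Mul(Mul(-30, Pow(-42, -1)), Y), 43) = Mul(Mul(Mul(-30, Pow(-42, -1)), -37), 43) = Mul(Mul(Mul(-30, Rational(-1, 42)), -37), 43) = Mul(Mul(Rational(5, 7), -37), 43) = Mul(Rational(-185, 7), 43) = Rational(-7955, 7)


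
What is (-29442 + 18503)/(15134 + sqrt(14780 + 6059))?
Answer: -23650118/32716731 + 10939*sqrt(20839)/229017117 ≈ -0.71598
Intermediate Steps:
(-29442 + 18503)/(15134 + sqrt(14780 + 6059)) = -10939/(15134 + sqrt(20839))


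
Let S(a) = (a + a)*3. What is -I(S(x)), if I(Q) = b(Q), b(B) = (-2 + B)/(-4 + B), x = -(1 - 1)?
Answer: -½ ≈ -0.50000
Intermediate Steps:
x = 0 (x = -1*0 = 0)
S(a) = 6*a (S(a) = (2*a)*3 = 6*a)
b(B) = (-2 + B)/(-4 + B)
I(Q) = (-2 + Q)/(-4 + Q)
-I(S(x)) = -(-2 + 6*0)/(-4 + 6*0) = -(-2 + 0)/(-4 + 0) = -(-2)/(-4) = -(-1)*(-2)/4 = -1*½ = -½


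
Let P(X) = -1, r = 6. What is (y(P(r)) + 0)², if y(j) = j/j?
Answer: 1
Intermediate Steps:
y(j) = 1
(y(P(r)) + 0)² = (1 + 0)² = 1² = 1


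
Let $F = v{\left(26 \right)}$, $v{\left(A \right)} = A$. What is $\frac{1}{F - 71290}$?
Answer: $- \frac{1}{71264} \approx -1.4032 \cdot 10^{-5}$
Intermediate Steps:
$F = 26$
$\frac{1}{F - 71290} = \frac{1}{26 - 71290} = \frac{1}{-71264} = - \frac{1}{71264}$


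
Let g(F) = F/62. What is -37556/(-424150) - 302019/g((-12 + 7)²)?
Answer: -158845666196/212075 ≈ -7.4901e+5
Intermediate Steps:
g(F) = F/62 (g(F) = F*(1/62) = F/62)
-37556/(-424150) - 302019/g((-12 + 7)²) = -37556/(-424150) - 302019*62/(-12 + 7)² = -37556*(-1/424150) - 302019/((1/62)*(-5)²) = 18778/212075 - 302019/((1/62)*25) = 18778/212075 - 302019/25/62 = 18778/212075 - 302019*62/25 = 18778/212075 - 18725178/25 = -158845666196/212075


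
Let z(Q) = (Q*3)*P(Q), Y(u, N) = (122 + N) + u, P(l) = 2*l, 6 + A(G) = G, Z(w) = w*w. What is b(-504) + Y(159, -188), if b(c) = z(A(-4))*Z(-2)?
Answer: 2493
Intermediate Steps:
Z(w) = w²
A(G) = -6 + G
Y(u, N) = 122 + N + u
z(Q) = 6*Q² (z(Q) = (Q*3)*(2*Q) = (3*Q)*(2*Q) = 6*Q²)
b(c) = 2400 (b(c) = (6*(-6 - 4)²)*(-2)² = (6*(-10)²)*4 = (6*100)*4 = 600*4 = 2400)
b(-504) + Y(159, -188) = 2400 + (122 - 188 + 159) = 2400 + 93 = 2493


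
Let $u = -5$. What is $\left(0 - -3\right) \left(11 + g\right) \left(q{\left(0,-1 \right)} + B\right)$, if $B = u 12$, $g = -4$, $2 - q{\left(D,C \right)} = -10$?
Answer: $-1008$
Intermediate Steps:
$q{\left(D,C \right)} = 12$ ($q{\left(D,C \right)} = 2 - -10 = 2 + 10 = 12$)
$B = -60$ ($B = \left(-5\right) 12 = -60$)
$\left(0 - -3\right) \left(11 + g\right) \left(q{\left(0,-1 \right)} + B\right) = \left(0 - -3\right) \left(11 - 4\right) \left(12 - 60\right) = \left(0 + 3\right) 7 \left(-48\right) = 3 \cdot 7 \left(-48\right) = 21 \left(-48\right) = -1008$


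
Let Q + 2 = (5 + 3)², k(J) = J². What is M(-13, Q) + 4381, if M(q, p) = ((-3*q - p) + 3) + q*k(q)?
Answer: 2164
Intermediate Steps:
Q = 62 (Q = -2 + (5 + 3)² = -2 + 8² = -2 + 64 = 62)
M(q, p) = 3 + q³ - p - 3*q (M(q, p) = ((-3*q - p) + 3) + q*q² = ((-p - 3*q) + 3) + q³ = (3 - p - 3*q) + q³ = 3 + q³ - p - 3*q)
M(-13, Q) + 4381 = (3 + (-13)³ - 1*62 - 3*(-13)) + 4381 = (3 - 2197 - 62 + 39) + 4381 = -2217 + 4381 = 2164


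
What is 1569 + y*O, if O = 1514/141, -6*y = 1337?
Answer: -348422/423 ≈ -823.69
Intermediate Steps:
y = -1337/6 (y = -⅙*1337 = -1337/6 ≈ -222.83)
O = 1514/141 (O = 1514*(1/141) = 1514/141 ≈ 10.738)
1569 + y*O = 1569 - 1337/6*1514/141 = 1569 - 1012109/423 = -348422/423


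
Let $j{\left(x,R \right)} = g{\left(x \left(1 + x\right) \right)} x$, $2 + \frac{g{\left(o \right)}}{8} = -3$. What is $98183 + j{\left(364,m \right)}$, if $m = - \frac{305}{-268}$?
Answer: $83623$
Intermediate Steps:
$g{\left(o \right)} = -40$ ($g{\left(o \right)} = -16 + 8 \left(-3\right) = -16 - 24 = -40$)
$m = \frac{305}{268}$ ($m = \left(-305\right) \left(- \frac{1}{268}\right) = \frac{305}{268} \approx 1.1381$)
$j{\left(x,R \right)} = - 40 x$
$98183 + j{\left(364,m \right)} = 98183 - 14560 = 83623$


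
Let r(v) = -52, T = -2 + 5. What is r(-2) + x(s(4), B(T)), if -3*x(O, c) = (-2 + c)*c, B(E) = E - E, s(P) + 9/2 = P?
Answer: -52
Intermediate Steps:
s(P) = -9/2 + P
T = 3
B(E) = 0
x(O, c) = -c*(-2 + c)/3 (x(O, c) = -(-2 + c)*c/3 = -c*(-2 + c)/3)
r(-2) + x(s(4), B(T)) = -52 + (1/3)*0*(2 - 1*0) = -52 + (1/3)*0*(2 + 0) = -52 + (1/3)*0*2 = -52 + 0 = -52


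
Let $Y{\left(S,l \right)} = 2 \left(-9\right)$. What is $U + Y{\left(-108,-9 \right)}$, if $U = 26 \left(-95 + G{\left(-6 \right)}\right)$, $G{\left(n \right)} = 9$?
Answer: $-2254$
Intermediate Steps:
$Y{\left(S,l \right)} = -18$
$U = -2236$ ($U = 26 \left(-95 + 9\right) = 26 \left(-86\right) = -2236$)
$U + Y{\left(-108,-9 \right)} = -2236 - 18 = -2254$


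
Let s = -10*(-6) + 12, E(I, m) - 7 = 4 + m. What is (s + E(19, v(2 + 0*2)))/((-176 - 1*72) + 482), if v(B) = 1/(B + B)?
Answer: 37/104 ≈ 0.35577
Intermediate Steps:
v(B) = 1/(2*B)
E(I, m) = 11 + m (E(I, m) = 7 + (4 + m) = 11 + m)
s = 72 (s = 60 + 12 = 72)
(s + E(19, v(2 + 0*2)))/((-176 - 1*72) + 482) = (72 + (11 + 1/(2*(2 + 0*2))))/((-176 - 1*72) + 482) = (72 + (11 + 1/(2*(2 + 0))))/((-176 - 72) + 482) = (72 + (11 + (½)/2))/(-248 + 482) = (72 + (11 + (½)*(½)))/234 = (72 + (11 + ¼))*(1/234) = (72 + 45/4)*(1/234) = (333/4)*(1/234) = 37/104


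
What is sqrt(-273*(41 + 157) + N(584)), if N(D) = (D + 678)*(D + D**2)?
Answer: 3*sqrt(47899514) ≈ 20763.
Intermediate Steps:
N(D) = (678 + D)*(D + D**2)
sqrt(-273*(41 + 157) + N(584)) = sqrt(-273*(41 + 157) + 584*(678 + 584**2 + 679*584)) = sqrt(-273*198 + 584*(678 + 341056 + 396536)) = sqrt(-54054 + 584*738270) = sqrt(-54054 + 431149680) = sqrt(431095626) = 3*sqrt(47899514)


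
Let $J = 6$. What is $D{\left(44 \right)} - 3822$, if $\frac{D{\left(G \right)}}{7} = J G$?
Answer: $-1974$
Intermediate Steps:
$D{\left(G \right)} = 42 G$ ($D{\left(G \right)} = 7 \cdot 6 G = 42 G$)
$D{\left(44 \right)} - 3822 = 42 \cdot 44 - 3822 = 1848 - 3822 = -1974$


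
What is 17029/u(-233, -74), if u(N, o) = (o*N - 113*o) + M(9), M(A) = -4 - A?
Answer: 17029/25591 ≈ 0.66543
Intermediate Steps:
u(N, o) = -13 - 113*o + N*o (u(N, o) = (o*N - 113*o) + (-4 - 1*9) = (N*o - 113*o) + (-4 - 9) = (-113*o + N*o) - 13 = -13 - 113*o + N*o)
17029/u(-233, -74) = 17029/(-13 - 113*(-74) - 233*(-74)) = 17029/(-13 + 8362 + 17242) = 17029/25591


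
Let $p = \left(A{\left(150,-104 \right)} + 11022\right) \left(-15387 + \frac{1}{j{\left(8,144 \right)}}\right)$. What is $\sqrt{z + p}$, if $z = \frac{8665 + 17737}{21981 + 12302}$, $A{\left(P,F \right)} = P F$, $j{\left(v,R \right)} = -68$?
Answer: $\frac{\sqrt{95707425369077726434}}{1165622} \approx 8393.0$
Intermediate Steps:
$A{\left(P,F \right)} = F P$
$p = \frac{2395019613}{34}$ ($p = \left(\left(-104\right) 150 + 11022\right) \left(-15387 + \frac{1}{-68}\right) = \left(-15600 + 11022\right) \left(-15387 - \frac{1}{68}\right) = \left(-4578\right) \left(- \frac{1046317}{68}\right) = \frac{2395019613}{34} \approx 7.0442 \cdot 10^{7}$)
$z = \frac{26402}{34283} \approx 0.77012$
$\sqrt{z + p} = \sqrt{\frac{26402}{34283} + \frac{2395019613}{34}} = \sqrt{\frac{82108458290147}{1165622}} = \frac{\sqrt{95707425369077726434}}{1165622}$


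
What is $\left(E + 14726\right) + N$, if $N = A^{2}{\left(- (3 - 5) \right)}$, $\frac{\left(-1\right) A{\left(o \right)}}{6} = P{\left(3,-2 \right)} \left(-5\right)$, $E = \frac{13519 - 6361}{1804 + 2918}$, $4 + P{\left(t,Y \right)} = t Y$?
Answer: $\frac{82420555}{787} \approx 1.0473 \cdot 10^{5}$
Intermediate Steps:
$P{\left(t,Y \right)} = -4 + Y t$ ($P{\left(t,Y \right)} = -4 + t Y = -4 + Y t$)
$E = \frac{1193}{787}$ ($E = \frac{7158}{4722} = 7158 \cdot \frac{1}{4722} = \frac{1193}{787} \approx 1.5159$)
$A{\left(o \right)} = -300$ ($A{\left(o \right)} = - 6 \left(-4 - 6\right) \left(-5\right) = - 6 \left(\left(-10\right) \left(-5\right)\right) = \left(-6\right) 50 = -300$)
$N = 90000$ ($N = \left(-300\right)^{2} = 90000$)
$\left(E + 14726\right) + N = \left(\frac{1193}{787} + 14726\right) + 90000 = \frac{11590555}{787} + 90000 = \frac{82420555}{787}$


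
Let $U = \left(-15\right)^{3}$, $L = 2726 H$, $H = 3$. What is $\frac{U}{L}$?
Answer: $- \frac{1125}{2726} \approx -0.41269$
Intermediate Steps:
$L = 8178$ ($L = 2726 \cdot 3 = 8178$)
$U = -3375$
$\frac{U}{L} = - \frac{3375}{8178} = \left(-3375\right) \frac{1}{8178} = - \frac{1125}{2726}$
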